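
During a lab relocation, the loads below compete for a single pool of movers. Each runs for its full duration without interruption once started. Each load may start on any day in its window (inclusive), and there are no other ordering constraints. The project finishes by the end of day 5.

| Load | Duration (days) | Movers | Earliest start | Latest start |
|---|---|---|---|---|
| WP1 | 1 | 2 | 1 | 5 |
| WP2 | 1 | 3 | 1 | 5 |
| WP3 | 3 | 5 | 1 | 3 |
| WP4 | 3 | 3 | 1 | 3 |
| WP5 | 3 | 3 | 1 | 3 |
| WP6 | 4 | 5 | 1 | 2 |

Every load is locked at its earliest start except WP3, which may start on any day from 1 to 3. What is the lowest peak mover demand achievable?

16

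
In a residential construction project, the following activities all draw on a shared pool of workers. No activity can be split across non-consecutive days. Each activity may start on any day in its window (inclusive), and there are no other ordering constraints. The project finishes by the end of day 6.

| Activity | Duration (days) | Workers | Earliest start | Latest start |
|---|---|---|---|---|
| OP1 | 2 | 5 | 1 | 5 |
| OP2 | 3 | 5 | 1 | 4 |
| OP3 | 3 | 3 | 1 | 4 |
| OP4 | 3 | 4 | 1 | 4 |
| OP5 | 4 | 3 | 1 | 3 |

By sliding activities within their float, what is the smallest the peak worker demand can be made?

10

Early-start (OP1@1, OP2@1, OP3@1, OP4@1, OP5@1) gives peak 20: d1:20  d2:20  d3:15  d4:3  d5:0  d6:0.
Shift OP3→4, OP4→4, OP5→3.
Schedule OP1@1, OP2@1, OP3@4, OP4@4, OP5@3: d1:10  d2:10  d3:8  d4:10  d5:10  d6:10 — peak 10.
Total worker-days = 58 over 6 days ⇒ peak ≥ ⌈58/6⌉ = 10, so 10 is optimal.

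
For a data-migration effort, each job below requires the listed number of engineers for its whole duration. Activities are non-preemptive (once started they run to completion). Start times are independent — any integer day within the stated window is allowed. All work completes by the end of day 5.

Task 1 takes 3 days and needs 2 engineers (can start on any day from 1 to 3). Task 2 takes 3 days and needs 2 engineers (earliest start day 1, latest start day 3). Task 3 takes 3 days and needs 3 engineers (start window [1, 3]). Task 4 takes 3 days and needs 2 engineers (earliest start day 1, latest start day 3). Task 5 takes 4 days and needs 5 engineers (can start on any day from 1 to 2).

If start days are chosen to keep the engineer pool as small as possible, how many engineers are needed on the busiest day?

14

Schedule Task 1@1, Task 2@1, Task 3@1, Task 4@1, Task 5@1: d1:14  d2:14  d3:14  d4:5  d5:0 — peak 14.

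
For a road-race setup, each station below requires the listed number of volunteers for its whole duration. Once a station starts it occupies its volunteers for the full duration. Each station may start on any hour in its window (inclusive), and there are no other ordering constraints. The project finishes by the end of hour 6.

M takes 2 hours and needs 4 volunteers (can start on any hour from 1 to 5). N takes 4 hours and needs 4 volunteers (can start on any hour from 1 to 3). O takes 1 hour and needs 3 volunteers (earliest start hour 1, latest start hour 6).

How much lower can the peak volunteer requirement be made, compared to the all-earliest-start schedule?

4

Early-start peak: h1:11  h2:8  h3:4  h4:4  h5:0  h6:0 ⇒ 11.
Leveled (M@1, N@3, O@1): h1:7  h2:4  h3:4  h4:4  h5:4  h6:4 ⇒ 7.
Reduction 11 − 7 = 4.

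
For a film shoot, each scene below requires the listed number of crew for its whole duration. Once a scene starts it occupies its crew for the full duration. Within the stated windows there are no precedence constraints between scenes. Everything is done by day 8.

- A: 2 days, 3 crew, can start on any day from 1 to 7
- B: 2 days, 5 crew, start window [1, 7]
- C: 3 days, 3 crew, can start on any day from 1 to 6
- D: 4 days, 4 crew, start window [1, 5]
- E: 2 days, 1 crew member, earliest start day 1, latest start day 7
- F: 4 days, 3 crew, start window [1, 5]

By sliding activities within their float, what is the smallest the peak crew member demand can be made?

Early-start (A@1, B@1, C@1, D@1, E@1, F@1) gives peak 19: d1:19  d2:19  d3:10  d4:7  d5:0  d6:0  d7:0  d8:0.
Shift B→3, D→5, F→4.
Schedule A@1, B@3, C@1, D@5, E@1, F@4: d1:7  d2:7  d3:8  d4:8  d5:7  d6:7  d7:7  d8:4 — peak 8.

8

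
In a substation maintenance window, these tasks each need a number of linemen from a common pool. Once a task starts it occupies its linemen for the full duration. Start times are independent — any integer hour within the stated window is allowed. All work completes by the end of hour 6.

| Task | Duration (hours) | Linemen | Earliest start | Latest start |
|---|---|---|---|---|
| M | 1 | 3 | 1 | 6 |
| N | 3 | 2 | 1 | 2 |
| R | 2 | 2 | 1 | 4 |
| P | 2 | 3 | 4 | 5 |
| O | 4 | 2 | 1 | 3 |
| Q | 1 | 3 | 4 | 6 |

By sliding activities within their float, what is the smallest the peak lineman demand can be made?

6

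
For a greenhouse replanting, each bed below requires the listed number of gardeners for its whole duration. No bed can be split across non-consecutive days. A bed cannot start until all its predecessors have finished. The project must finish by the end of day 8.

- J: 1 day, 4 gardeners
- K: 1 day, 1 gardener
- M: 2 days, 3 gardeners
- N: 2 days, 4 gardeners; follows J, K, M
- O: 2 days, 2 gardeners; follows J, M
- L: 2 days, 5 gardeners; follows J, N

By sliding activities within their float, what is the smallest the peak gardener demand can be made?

6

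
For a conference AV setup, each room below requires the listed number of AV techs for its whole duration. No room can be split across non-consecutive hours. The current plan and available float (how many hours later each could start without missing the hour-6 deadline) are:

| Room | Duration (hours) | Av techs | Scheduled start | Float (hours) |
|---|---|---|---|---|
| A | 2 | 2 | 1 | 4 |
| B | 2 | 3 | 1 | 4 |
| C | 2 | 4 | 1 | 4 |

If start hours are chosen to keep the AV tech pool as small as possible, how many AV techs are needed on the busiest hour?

4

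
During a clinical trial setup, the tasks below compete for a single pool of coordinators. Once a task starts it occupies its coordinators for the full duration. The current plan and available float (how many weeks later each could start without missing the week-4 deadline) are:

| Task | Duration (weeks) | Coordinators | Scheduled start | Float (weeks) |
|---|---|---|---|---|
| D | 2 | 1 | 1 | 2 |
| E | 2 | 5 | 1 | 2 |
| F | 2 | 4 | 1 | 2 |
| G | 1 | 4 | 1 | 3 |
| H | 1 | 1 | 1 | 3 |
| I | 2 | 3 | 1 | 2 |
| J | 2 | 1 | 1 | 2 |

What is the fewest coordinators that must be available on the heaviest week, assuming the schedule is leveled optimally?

9

Early-start (D@1, E@1, F@1, G@1, H@1, I@1, J@1) gives peak 19: w1:19  w2:14  w3:0  w4:0.
Shift F→3, G→3, H→4, J→3.
Schedule D@1, E@1, F@3, G@3, H@4, I@1, J@3: w1:9  w2:9  w3:9  w4:6 — peak 9.
Total coordinator-weeks = 33 over 4 weeks ⇒ peak ≥ ⌈33/4⌉ = 9, so 9 is optimal.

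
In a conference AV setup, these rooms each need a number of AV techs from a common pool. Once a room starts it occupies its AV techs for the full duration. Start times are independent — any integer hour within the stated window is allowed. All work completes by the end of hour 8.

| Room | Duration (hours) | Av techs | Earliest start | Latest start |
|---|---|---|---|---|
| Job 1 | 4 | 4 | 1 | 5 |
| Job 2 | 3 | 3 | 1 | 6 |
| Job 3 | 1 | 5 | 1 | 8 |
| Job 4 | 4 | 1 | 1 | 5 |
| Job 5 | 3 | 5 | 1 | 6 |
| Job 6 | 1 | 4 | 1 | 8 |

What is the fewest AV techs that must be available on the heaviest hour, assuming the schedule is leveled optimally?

8

Early-start (Job 1@1, Job 2@1, Job 3@1, Job 4@1, Job 5@1, Job 6@1) gives peak 22: h1:22  h2:13  h3:13  h4:5  h5:0  h6:0  h7:0  h8:0.
Shift Job 3→5, Job 4→5, Job 5→6, Job 6→4.
Schedule Job 1@1, Job 2@1, Job 3@5, Job 4@5, Job 5@6, Job 6@4: h1:7  h2:7  h3:7  h4:8  h5:6  h6:6  h7:6  h8:6 — peak 8.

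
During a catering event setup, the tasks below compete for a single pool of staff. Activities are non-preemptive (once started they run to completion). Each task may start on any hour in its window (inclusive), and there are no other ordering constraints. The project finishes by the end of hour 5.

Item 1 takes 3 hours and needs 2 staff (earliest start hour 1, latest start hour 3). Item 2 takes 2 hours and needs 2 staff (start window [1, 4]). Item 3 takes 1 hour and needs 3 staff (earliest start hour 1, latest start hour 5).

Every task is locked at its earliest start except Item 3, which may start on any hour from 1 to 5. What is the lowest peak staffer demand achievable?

4

Item 3@1: h1:7  h2:4  h3:2  h4:0  h5:0 → peak 7
Item 3@2: h1:4  h2:7  h3:2  h4:0  h5:0 → peak 7
Item 3@3: h1:4  h2:4  h3:5  h4:0  h5:0 → peak 5
Item 3@4: h1:4  h2:4  h3:2  h4:3  h5:0 → peak 4
Item 3@5: h1:4  h2:4  h3:2  h4:0  h5:3 → peak 4
Best is Item 3@4, peak 4.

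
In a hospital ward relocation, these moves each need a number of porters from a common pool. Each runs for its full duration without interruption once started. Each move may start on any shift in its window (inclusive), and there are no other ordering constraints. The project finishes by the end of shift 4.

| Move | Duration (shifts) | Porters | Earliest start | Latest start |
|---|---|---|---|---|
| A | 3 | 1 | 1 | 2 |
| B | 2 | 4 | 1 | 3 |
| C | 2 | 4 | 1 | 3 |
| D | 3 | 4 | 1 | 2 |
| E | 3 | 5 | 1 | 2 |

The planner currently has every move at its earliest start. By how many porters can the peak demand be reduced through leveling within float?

Early-start peak: s1:18  s2:18  s3:10  s4:0 ⇒ 18.
Leveled (A@1, B@1, C@3, D@1, E@1): s1:14  s2:14  s3:14  s4:4 ⇒ 14.
Reduction 18 − 14 = 4.

4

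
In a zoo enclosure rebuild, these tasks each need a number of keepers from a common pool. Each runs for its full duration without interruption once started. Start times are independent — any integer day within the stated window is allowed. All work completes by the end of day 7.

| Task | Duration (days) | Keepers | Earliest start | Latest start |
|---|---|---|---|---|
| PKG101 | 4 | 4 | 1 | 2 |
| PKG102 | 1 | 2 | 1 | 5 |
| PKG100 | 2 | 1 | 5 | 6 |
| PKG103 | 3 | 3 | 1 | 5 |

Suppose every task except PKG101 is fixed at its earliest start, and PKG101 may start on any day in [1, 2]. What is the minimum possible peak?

PKG101@1: d1:9  d2:7  d3:7  d4:4  d5:1  d6:1  d7:0 → peak 9
PKG101@2: d1:5  d2:7  d3:7  d4:4  d5:5  d6:1  d7:0 → peak 7
Best is PKG101@2, peak 7.

7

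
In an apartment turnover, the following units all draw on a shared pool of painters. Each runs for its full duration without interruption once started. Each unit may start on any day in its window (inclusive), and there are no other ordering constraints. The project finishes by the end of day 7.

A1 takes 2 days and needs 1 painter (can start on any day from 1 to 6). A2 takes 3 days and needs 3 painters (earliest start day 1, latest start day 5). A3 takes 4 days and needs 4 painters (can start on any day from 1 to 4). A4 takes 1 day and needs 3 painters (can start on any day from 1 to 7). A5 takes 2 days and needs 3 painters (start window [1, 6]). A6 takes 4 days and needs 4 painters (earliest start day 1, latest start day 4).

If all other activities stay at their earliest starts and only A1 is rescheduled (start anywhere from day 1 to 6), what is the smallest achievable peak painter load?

17

A1@1: d1:18  d2:15  d3:11  d4:8  d5:0  d6:0  d7:0 → peak 18
A1@2: d1:17  d2:15  d3:12  d4:8  d5:0  d6:0  d7:0 → peak 17
A1@3: d1:17  d2:14  d3:12  d4:9  d5:0  d6:0  d7:0 → peak 17
A1@4: d1:17  d2:14  d3:11  d4:9  d5:1  d6:0  d7:0 → peak 17
A1@5: d1:17  d2:14  d3:11  d4:8  d5:1  d6:1  d7:0 → peak 17
A1@6: d1:17  d2:14  d3:11  d4:8  d5:0  d6:1  d7:1 → peak 17
Best is A1@2, peak 17.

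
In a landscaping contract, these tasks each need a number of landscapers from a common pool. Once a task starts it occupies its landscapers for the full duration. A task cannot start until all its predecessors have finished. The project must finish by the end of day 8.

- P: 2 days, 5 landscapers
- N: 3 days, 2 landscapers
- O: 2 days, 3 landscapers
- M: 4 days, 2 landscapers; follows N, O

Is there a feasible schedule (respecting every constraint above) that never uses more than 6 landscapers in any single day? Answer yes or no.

The minimum achievable peak is 7; 6 < 7, so no feasible schedule stays within the cap.

no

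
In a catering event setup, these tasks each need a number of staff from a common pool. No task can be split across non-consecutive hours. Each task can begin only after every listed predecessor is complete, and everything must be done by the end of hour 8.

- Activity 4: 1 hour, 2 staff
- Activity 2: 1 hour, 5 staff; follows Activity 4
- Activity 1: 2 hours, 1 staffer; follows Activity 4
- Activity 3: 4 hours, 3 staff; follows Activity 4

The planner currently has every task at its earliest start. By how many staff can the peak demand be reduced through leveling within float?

Early-start peak: h1:2  h2:9  h3:4  h4:3  h5:3  h6:0  h7:0  h8:0 ⇒ 9.
Leveled (Activity 4@1, Activity 2@2, Activity 1@3, Activity 3@3): h1:2  h2:5  h3:4  h4:4  h5:3  h6:3  h7:0  h8:0 ⇒ 5.
Reduction 9 − 5 = 4.

4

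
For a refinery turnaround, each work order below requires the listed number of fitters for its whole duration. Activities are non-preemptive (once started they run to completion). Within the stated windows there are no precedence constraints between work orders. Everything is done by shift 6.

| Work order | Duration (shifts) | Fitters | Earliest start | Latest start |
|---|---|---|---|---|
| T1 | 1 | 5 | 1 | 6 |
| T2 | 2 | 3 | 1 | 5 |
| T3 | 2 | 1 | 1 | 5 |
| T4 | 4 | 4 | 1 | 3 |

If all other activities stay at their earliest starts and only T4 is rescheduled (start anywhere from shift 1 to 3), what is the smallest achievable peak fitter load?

9

T4@1: s1:13  s2:8  s3:4  s4:4  s5:0  s6:0 → peak 13
T4@2: s1:9  s2:8  s3:4  s4:4  s5:4  s6:0 → peak 9
T4@3: s1:9  s2:4  s3:4  s4:4  s5:4  s6:4 → peak 9
Best is T4@2, peak 9.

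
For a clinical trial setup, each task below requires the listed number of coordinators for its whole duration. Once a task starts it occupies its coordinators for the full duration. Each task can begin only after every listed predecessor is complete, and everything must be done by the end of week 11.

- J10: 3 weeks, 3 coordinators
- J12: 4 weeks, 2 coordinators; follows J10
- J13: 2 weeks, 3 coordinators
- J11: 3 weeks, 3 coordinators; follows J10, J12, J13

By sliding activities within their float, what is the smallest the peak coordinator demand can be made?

5

Early-start (J10@1, J12@4, J13@1, J11@8) gives peak 6: w1:6  w2:6  w3:3  w4:2  w5:2  w6:2  w7:2  w8:3  w9:3  w10:3  w11:0.
Shift J13→4.
Schedule J10@1, J12@4, J13@4, J11@8: w1:3  w2:3  w3:3  w4:5  w5:5  w6:2  w7:2  w8:3  w9:3  w10:3  w11:0 — peak 5.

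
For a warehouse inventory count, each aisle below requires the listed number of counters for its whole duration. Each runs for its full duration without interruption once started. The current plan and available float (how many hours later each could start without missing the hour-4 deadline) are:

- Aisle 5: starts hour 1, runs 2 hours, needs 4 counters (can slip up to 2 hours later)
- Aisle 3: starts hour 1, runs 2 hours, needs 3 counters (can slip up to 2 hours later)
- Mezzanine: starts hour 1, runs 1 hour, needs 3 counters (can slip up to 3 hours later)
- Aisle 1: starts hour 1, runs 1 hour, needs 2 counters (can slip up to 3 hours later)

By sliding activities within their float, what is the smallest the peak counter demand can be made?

Early-start (Aisle 5@1, Aisle 3@1, Mezzanine@1, Aisle 1@1) gives peak 12: h1:12  h2:7  h3:0  h4:0.
Shift Aisle 3→3, Mezzanine→3.
Schedule Aisle 5@1, Aisle 3@3, Mezzanine@3, Aisle 1@1: h1:6  h2:4  h3:6  h4:3 — peak 6.

6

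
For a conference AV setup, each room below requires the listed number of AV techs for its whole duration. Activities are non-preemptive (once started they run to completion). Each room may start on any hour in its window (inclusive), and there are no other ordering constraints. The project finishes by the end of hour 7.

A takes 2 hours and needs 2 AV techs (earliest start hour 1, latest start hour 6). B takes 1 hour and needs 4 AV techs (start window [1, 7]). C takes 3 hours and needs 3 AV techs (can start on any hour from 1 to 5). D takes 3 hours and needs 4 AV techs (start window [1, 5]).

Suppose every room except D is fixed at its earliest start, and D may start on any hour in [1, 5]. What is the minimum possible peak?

D@1: h1:13  h2:9  h3:7  h4:0  h5:0  h6:0  h7:0 → peak 13
D@2: h1:9  h2:9  h3:7  h4:4  h5:0  h6:0  h7:0 → peak 9
D@3: h1:9  h2:5  h3:7  h4:4  h5:4  h6:0  h7:0 → peak 9
D@4: h1:9  h2:5  h3:3  h4:4  h5:4  h6:4  h7:0 → peak 9
D@5: h1:9  h2:5  h3:3  h4:0  h5:4  h6:4  h7:4 → peak 9
Best is D@2, peak 9.

9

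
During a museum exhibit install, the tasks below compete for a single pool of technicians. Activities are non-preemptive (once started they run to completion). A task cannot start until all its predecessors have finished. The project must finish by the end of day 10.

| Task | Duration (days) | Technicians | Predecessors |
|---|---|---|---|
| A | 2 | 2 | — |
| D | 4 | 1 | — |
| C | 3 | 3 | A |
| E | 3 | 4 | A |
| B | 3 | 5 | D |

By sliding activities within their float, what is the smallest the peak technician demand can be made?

Early-start (A@1, D@1, C@3, E@3, B@5) gives peak 12: d1:3  d2:3  d3:8  d4:8  d5:12  d6:5  d7:5  d8:0  d9:0  d10:0.
Shift E→5, B→8.
Schedule A@1, D@1, C@3, E@5, B@8: d1:3  d2:3  d3:4  d4:4  d5:7  d6:4  d7:4  d8:5  d9:5  d10:5 — peak 7.

7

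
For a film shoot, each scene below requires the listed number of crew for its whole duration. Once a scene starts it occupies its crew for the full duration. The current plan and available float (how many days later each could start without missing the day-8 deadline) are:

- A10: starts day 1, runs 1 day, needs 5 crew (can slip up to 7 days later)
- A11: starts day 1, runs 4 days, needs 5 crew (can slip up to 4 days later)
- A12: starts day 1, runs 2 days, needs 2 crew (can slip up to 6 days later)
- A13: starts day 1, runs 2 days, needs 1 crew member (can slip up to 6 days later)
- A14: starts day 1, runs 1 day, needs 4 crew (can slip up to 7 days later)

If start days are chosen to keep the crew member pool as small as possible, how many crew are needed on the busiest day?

5

Early-start (A10@1, A11@1, A12@1, A13@1, A14@1) gives peak 17: d1:17  d2:8  d3:5  d4:5  d5:0  d6:0  d7:0  d8:0.
Shift A11→2, A12→6, A13→6, A14→8.
Schedule A10@1, A11@2, A12@6, A13@6, A14@8: d1:5  d2:5  d3:5  d4:5  d5:5  d6:3  d7:3  d8:4 — peak 5.
Total crew member-days = 35 over 8 days ⇒ peak ≥ ⌈35/8⌉ = 5, so 5 is optimal.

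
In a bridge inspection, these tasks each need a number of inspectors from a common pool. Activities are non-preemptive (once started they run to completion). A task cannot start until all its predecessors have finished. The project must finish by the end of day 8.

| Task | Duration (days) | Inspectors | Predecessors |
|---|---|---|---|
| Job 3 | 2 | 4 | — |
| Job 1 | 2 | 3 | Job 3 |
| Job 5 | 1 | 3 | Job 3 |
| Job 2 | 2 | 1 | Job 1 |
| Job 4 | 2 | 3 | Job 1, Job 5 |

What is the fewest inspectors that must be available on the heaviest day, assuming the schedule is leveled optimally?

Early-start (Job 3@1, Job 1@3, Job 5@3, Job 2@5, Job 4@5) gives peak 6: d1:4  d2:4  d3:6  d4:3  d5:4  d6:4  d7:0  d8:0.
Shift Job 5→5, Job 4→6.
Schedule Job 3@1, Job 1@3, Job 5@5, Job 2@5, Job 4@6: d1:4  d2:4  d3:3  d4:3  d5:4  d6:4  d7:3  d8:0 — peak 4.
Total inspector-days = 25 over 8 days ⇒ peak ≥ ⌈25/8⌉ = 4, so 4 is optimal.

4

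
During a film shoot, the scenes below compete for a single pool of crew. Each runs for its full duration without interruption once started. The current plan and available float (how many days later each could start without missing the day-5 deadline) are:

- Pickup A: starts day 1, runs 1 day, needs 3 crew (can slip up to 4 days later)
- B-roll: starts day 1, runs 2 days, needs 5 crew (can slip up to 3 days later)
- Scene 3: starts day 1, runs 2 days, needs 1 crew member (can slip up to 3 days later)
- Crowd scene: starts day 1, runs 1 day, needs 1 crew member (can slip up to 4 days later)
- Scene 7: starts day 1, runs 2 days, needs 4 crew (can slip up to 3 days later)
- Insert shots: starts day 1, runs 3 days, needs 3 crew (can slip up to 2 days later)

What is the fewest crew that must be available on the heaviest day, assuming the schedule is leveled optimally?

7

Early-start (Pickup A@1, B-roll@1, Scene 3@1, Crowd scene@1, Scene 7@1, Insert shots@1) gives peak 17: d1:17  d2:13  d3:3  d4:0  d5:0.
Shift B-roll→4, Scene 3→4, Scene 7→2.
Schedule Pickup A@1, B-roll@4, Scene 3@4, Crowd scene@1, Scene 7@2, Insert shots@1: d1:7  d2:7  d3:7  d4:6  d5:6 — peak 7.
Total crew member-days = 33 over 5 days ⇒ peak ≥ ⌈33/5⌉ = 7, so 7 is optimal.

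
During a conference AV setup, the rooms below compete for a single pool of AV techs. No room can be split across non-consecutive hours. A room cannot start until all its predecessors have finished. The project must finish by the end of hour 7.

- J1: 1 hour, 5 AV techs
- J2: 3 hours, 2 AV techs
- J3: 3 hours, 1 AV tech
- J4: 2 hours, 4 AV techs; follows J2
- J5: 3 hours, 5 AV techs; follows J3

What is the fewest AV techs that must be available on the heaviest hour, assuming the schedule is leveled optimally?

9

Schedule J1@1, J2@1, J3@1, J4@4, J5@4: h1:8  h2:3  h3:3  h4:9  h5:9  h6:5  h7:0 — peak 9.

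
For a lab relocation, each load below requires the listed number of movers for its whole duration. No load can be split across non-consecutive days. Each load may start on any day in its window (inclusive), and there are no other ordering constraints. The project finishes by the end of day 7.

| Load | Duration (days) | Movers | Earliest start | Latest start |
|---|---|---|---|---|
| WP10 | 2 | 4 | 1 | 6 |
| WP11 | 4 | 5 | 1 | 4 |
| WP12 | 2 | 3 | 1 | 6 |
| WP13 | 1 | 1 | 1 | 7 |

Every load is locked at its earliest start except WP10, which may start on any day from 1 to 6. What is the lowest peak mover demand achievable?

9

WP10@1: d1:13  d2:12  d3:5  d4:5  d5:0  d6:0  d7:0 → peak 13
WP10@2: d1:9  d2:12  d3:9  d4:5  d5:0  d6:0  d7:0 → peak 12
WP10@3: d1:9  d2:8  d3:9  d4:9  d5:0  d6:0  d7:0 → peak 9
WP10@4: d1:9  d2:8  d3:5  d4:9  d5:4  d6:0  d7:0 → peak 9
WP10@5: d1:9  d2:8  d3:5  d4:5  d5:4  d6:4  d7:0 → peak 9
WP10@6: d1:9  d2:8  d3:5  d4:5  d5:0  d6:4  d7:4 → peak 9
Best is WP10@3, peak 9.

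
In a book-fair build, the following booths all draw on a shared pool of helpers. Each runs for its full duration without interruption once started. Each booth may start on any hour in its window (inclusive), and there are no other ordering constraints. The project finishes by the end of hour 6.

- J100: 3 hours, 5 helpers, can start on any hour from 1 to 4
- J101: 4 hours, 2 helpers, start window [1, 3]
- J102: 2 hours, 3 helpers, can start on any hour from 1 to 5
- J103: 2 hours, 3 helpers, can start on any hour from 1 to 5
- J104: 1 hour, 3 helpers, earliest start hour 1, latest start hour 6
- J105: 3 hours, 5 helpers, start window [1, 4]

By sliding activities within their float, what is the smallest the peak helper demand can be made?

Early-start (J100@1, J101@1, J102@1, J103@1, J104@1, J105@1) gives peak 21: h1:21  h2:18  h3:12  h4:2  h5:0  h6:0.
Shift J103→3, J104→5, J105→4.
Schedule J100@1, J101@1, J102@1, J103@3, J104@5, J105@4: h1:10  h2:10  h3:10  h4:10  h5:8  h6:5 — peak 10.

10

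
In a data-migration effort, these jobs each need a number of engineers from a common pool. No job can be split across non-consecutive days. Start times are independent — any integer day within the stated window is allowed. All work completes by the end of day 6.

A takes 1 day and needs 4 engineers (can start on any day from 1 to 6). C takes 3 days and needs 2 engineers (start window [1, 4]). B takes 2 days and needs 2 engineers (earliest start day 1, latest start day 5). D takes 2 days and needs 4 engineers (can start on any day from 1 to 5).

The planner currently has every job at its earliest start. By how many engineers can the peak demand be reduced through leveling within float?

8

Early-start peak: d1:12  d2:8  d3:2  d4:0  d5:0  d6:0 ⇒ 12.
Leveled (A@1, C@2, B@2, D@5): d1:4  d2:4  d3:4  d4:2  d5:4  d6:4 ⇒ 4.
Reduction 12 − 4 = 8.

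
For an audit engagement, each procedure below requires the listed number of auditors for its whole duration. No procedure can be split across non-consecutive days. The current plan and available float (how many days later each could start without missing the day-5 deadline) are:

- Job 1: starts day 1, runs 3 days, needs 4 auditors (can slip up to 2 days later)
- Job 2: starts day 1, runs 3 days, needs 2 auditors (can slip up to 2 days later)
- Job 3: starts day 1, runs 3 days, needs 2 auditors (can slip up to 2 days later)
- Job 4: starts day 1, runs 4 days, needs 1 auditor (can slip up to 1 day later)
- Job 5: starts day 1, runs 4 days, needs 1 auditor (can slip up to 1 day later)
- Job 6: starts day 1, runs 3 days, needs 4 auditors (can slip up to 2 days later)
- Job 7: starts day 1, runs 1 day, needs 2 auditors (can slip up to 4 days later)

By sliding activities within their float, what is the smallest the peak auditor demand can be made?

14

Early-start (Job 1@1, Job 2@1, Job 3@1, Job 4@1, Job 5@1, Job 6@1, Job 7@1) gives peak 16: d1:16  d2:14  d3:14  d4:2  d5:0.
Shift Job 7→4.
Schedule Job 1@1, Job 2@1, Job 3@1, Job 4@1, Job 5@1, Job 6@1, Job 7@4: d1:14  d2:14  d3:14  d4:4  d5:0 — peak 14.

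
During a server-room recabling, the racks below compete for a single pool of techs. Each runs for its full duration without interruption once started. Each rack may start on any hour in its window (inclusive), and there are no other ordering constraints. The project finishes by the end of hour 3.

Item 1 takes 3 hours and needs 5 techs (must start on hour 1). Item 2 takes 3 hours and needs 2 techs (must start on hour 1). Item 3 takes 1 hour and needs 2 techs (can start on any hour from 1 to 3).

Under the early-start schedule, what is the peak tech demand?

9

Early-start schedule: Item 1@1, Item 2@1, Item 3@1.
Load per hour: hour 1: 9, hour 2: 7, hour 3: 7.
Peak is 9.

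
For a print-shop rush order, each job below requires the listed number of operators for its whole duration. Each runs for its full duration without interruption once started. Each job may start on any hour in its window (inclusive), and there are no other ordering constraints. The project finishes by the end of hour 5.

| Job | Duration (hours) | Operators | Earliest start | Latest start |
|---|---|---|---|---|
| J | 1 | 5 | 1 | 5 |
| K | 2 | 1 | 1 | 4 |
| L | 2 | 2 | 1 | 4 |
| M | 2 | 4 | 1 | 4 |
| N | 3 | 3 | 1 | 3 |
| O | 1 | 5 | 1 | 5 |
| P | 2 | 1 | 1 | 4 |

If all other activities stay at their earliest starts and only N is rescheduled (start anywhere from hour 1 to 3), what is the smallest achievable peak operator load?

N@1: h1:21  h2:11  h3:3  h4:0  h5:0 → peak 21
N@2: h1:18  h2:11  h3:3  h4:3  h5:0 → peak 18
N@3: h1:18  h2:8  h3:3  h4:3  h5:3 → peak 18
Best is N@2, peak 18.

18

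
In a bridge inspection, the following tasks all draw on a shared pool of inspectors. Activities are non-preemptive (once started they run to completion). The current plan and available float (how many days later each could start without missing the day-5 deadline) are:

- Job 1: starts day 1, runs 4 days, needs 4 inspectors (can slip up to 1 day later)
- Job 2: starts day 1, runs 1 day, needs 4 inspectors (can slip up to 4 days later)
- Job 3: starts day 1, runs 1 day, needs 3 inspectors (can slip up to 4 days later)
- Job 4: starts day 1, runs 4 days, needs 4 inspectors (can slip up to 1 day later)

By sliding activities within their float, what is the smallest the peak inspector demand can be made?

8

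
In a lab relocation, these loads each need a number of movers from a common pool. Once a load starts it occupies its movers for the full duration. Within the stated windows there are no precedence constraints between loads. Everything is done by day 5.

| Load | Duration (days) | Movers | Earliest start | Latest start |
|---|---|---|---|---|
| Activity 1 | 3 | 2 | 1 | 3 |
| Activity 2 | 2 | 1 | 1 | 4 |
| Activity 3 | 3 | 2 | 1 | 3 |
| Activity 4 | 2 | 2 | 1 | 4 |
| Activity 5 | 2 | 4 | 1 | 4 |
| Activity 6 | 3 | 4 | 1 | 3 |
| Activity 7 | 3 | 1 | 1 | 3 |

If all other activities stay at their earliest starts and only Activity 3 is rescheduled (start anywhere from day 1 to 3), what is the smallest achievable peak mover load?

Activity 3@1: d1:16  d2:16  d3:9  d4:0  d5:0 → peak 16
Activity 3@2: d1:14  d2:16  d3:9  d4:2  d5:0 → peak 16
Activity 3@3: d1:14  d2:14  d3:9  d4:2  d5:2 → peak 14
Best is Activity 3@3, peak 14.

14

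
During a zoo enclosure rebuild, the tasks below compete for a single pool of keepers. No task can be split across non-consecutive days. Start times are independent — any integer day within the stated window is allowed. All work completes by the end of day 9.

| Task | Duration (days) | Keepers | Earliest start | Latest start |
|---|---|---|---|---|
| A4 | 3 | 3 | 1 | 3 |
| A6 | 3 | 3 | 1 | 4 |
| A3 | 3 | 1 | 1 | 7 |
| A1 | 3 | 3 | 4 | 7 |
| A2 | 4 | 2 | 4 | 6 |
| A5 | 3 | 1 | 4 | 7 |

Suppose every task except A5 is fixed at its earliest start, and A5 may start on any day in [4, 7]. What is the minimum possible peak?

7

A5@4: d1:7  d2:7  d3:7  d4:6  d5:6  d6:6  d7:2  d8:0  d9:0 → peak 7
A5@5: d1:7  d2:7  d3:7  d4:5  d5:6  d6:6  d7:3  d8:0  d9:0 → peak 7
A5@6: d1:7  d2:7  d3:7  d4:5  d5:5  d6:6  d7:3  d8:1  d9:0 → peak 7
A5@7: d1:7  d2:7  d3:7  d4:5  d5:5  d6:5  d7:3  d8:1  d9:1 → peak 7
Best is A5@4, peak 7.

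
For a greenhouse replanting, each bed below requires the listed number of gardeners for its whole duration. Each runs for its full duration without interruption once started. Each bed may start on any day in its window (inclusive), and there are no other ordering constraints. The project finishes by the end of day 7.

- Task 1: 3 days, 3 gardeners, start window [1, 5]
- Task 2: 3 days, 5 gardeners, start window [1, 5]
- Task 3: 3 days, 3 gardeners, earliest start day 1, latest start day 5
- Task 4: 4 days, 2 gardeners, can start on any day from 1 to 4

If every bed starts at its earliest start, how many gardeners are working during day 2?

At early start, day 2 has: Task 1, Task 2, Task 3, Task 4.
Demand: 3 + 5 + 3 + 2 = 13.

13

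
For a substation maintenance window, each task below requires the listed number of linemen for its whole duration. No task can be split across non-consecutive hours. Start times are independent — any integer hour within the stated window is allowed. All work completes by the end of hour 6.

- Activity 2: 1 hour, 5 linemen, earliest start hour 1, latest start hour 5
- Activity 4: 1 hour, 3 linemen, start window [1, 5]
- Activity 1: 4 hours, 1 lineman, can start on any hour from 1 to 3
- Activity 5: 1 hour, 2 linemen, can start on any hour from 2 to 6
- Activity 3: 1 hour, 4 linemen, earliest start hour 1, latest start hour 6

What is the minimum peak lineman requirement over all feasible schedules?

Early-start (Activity 2@1, Activity 4@1, Activity 1@1, Activity 5@2, Activity 3@1) gives peak 13: h1:13  h2:3  h3:1  h4:1  h5:0  h6:0.
Shift Activity 4→2, Activity 1→2, Activity 5→3, Activity 3→4.
Schedule Activity 2@1, Activity 4@2, Activity 1@2, Activity 5@3, Activity 3@4: h1:5  h2:4  h3:3  h4:5  h5:1  h6:0 — peak 5.

5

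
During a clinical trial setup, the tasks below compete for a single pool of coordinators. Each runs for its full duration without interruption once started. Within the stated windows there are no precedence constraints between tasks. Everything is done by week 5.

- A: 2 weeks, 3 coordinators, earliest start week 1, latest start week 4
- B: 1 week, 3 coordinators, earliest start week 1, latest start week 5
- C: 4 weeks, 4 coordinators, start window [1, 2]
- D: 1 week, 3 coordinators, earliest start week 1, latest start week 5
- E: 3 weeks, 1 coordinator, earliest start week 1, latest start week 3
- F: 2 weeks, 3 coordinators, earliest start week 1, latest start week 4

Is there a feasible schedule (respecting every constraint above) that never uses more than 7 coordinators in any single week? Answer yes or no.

no

Total coordinator-weeks = 37; over 5 weeks the average is 37/5 > 7, so some week must exceed 7.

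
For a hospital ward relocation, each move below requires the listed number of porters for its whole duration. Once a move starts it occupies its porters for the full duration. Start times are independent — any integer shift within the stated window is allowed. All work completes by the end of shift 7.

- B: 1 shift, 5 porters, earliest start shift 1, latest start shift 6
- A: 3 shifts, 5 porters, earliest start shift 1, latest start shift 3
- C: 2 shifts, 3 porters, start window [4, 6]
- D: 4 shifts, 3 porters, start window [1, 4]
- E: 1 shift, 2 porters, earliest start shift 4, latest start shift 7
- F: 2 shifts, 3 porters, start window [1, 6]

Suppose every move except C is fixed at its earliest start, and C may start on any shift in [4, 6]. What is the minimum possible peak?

16

C@4: s1:16  s2:11  s3:8  s4:8  s5:3  s6:0  s7:0 → peak 16
C@5: s1:16  s2:11  s3:8  s4:5  s5:3  s6:3  s7:0 → peak 16
C@6: s1:16  s2:11  s3:8  s4:5  s5:0  s6:3  s7:3 → peak 16
Best is C@4, peak 16.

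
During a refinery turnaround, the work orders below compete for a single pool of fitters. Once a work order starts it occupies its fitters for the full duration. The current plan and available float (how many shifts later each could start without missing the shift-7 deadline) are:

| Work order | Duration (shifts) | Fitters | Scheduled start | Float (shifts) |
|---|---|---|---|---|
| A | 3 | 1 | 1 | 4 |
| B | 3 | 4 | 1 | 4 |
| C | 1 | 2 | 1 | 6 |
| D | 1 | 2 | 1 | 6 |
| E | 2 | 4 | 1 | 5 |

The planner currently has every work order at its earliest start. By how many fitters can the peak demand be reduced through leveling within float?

Early-start peak: s1:13  s2:9  s3:5  s4:0  s5:0  s6:0  s7:0 ⇒ 13.
Leveled (A@1, B@1, C@4, D@4, E@5): s1:5  s2:5  s3:5  s4:4  s5:4  s6:4  s7:0 ⇒ 5.
Reduction 13 − 5 = 8.

8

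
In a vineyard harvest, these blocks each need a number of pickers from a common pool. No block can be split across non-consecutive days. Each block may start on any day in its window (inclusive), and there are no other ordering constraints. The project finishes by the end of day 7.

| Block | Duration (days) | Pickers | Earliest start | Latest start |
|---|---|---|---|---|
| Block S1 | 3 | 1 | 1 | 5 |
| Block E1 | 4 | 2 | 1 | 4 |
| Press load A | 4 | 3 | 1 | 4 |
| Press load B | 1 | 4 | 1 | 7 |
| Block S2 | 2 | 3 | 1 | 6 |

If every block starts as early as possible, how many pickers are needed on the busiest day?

Early-start schedule: Block S1@1, Block E1@1, Press load A@1, Press load B@1, Block S2@1.
Load per day: day 1: 13, day 2: 9, day 3: 6, day 4: 5, day 5: 0, day 6: 0, day 7: 0.
Peak is 13.

13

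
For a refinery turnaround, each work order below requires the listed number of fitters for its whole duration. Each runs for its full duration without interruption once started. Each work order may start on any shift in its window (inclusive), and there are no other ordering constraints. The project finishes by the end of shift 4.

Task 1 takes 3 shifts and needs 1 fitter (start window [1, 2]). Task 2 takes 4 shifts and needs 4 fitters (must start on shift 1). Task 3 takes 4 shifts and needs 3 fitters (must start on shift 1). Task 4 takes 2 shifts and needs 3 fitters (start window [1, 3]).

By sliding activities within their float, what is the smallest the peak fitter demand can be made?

11

Schedule Task 1@1, Task 2@1, Task 3@1, Task 4@1: s1:11  s2:11  s3:8  s4:7 — peak 11.
No arrangement of the 6 feasible schedules does better.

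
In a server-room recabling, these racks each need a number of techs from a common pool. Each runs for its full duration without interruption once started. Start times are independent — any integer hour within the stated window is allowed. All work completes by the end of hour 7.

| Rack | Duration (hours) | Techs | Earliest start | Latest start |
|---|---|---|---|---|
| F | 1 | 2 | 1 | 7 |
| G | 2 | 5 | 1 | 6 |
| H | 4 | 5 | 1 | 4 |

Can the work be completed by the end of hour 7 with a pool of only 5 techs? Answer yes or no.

yes

Schedule F@1, G@2, H@4: h1:2  h2:5  h3:5  h4:5  h5:5  h6:5  h7:5 — peak 5 ≤ 5.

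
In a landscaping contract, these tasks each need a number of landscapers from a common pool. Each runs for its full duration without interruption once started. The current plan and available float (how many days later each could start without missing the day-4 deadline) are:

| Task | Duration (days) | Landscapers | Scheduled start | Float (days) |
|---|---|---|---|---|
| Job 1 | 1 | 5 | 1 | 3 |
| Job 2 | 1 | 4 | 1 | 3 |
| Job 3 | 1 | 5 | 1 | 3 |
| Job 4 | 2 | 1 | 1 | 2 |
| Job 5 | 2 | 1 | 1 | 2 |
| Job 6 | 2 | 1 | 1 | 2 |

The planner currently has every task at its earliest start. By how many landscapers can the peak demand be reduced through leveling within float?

Early-start peak: d1:17  d2:3  d3:0  d4:0 ⇒ 17.
Leveled (Job 1@1, Job 2@2, Job 3@4, Job 4@1, Job 5@2, Job 6@3): d1:6  d2:6  d3:2  d4:6 ⇒ 6.
Reduction 17 − 6 = 11.

11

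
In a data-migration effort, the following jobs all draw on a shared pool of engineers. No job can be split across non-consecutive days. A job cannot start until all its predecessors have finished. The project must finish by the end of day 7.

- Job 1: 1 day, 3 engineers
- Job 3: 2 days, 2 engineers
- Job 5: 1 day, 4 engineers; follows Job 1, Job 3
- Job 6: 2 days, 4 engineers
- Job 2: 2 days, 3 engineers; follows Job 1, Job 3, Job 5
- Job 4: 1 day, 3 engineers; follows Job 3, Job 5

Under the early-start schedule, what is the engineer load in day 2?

6

At early start, day 2 has: Job 3, Job 6.
Demand: 2 + 4 = 6.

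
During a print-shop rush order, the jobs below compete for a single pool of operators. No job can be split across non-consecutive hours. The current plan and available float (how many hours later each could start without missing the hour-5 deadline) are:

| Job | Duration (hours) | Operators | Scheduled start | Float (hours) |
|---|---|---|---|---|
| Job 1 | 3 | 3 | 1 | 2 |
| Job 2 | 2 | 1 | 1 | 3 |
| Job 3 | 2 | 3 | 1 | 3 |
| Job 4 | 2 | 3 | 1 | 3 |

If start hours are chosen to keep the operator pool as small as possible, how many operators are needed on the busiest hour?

Early-start (Job 1@1, Job 2@1, Job 3@1, Job 4@1) gives peak 10: h1:10  h2:10  h3:3  h4:0  h5:0.
Shift Job 3→3, Job 4→4.
Schedule Job 1@1, Job 2@1, Job 3@3, Job 4@4: h1:4  h2:4  h3:6  h4:6  h5:3 — peak 6.

6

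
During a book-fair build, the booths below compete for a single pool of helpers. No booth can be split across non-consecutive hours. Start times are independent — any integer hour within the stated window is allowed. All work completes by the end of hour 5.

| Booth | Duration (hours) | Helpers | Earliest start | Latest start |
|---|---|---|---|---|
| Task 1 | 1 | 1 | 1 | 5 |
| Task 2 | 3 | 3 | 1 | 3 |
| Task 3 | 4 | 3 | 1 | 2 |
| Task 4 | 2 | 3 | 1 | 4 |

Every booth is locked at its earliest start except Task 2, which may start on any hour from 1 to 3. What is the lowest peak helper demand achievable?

Task 2@1: h1:10  h2:9  h3:6  h4:3  h5:0 → peak 10
Task 2@2: h1:7  h2:9  h3:6  h4:6  h5:0 → peak 9
Task 2@3: h1:7  h2:6  h3:6  h4:6  h5:3 → peak 7
Best is Task 2@3, peak 7.

7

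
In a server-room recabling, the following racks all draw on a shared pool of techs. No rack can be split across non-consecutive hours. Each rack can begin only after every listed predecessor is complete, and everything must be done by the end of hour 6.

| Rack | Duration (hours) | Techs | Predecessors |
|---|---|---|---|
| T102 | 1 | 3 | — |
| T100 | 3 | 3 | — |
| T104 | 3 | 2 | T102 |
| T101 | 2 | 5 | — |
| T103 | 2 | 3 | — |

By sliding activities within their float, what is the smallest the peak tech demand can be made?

7

Early-start (T102@1, T100@1, T104@2, T101@1, T103@1) gives peak 14: h1:14  h2:13  h3:5  h4:2  h5:0  h6:0.
Shift T104→4, T101→4, T103→2.
Schedule T102@1, T100@1, T104@4, T101@4, T103@2: h1:6  h2:6  h3:6  h4:7  h5:7  h6:2 — peak 7.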